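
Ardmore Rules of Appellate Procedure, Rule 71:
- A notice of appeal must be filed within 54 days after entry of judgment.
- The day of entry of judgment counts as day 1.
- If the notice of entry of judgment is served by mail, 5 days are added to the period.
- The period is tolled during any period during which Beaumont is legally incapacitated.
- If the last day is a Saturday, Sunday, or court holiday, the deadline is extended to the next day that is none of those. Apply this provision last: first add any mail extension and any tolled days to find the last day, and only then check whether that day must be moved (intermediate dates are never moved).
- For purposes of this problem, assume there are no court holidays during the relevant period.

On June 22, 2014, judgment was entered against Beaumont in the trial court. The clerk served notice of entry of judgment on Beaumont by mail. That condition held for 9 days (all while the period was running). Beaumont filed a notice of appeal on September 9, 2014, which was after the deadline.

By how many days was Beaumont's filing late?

Counting June 22, 2014 as day 1, day 54 is August 14, 2014.
Service was by mail, adding 5 days: August 14, 2014 + 5 days = August 19, 2014.
Tolling adds 9 days: August 19, 2014 + 9 days = August 28, 2014.
August 28, 2014 is a Thursday and not a court holiday, so no extension applies.
The deadline is August 28, 2014; from August 28, 2014 to September 9, 2014 is 12 days.

12 days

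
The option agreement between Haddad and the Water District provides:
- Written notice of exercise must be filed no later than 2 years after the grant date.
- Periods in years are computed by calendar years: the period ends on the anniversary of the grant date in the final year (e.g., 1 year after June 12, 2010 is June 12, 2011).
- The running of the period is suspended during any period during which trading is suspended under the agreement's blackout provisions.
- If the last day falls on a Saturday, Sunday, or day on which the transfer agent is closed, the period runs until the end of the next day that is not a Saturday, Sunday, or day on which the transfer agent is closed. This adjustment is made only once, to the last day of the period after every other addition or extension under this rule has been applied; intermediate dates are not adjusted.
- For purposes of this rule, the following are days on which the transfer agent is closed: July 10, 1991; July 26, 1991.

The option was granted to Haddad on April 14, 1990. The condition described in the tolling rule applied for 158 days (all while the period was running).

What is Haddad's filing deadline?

September 21, 1992

2 years after April 14, 1990 is April 14, 1992.
Tolling adds 158 days: April 14, 1992 + 158 days = September 19, 1992.
September 19, 1992 is Saturday; September 20, 1992 is Sunday. The next qualifying day is September 21, 1992.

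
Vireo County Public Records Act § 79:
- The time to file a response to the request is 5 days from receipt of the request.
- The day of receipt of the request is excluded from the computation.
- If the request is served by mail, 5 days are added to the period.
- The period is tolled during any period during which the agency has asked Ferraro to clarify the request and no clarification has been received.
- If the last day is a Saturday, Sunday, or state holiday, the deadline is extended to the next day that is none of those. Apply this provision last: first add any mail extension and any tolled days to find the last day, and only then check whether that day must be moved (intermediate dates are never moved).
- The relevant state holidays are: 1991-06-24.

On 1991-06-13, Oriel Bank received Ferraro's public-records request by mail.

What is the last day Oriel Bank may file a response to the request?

5 days after 1991-06-13 is June 18, 1991.
Service was by mail, adding 5 days: June 18, 1991 + 5 days = June 23, 1991.
June 23, 1991 is Sunday; June 24, 1991 is a listed holiday. The next qualifying day is June 25, 1991.

June 25, 1991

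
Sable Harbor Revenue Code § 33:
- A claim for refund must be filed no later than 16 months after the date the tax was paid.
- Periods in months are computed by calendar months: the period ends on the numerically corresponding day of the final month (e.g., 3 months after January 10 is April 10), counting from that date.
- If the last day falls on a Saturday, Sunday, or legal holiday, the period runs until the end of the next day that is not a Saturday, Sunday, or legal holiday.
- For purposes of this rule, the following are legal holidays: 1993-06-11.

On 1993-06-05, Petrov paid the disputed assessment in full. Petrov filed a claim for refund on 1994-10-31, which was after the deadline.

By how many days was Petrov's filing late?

26 days

16 months after 1993-06-05 is October 5, 1994.
October 5, 1994 is a Wednesday and not a legal holiday, so no extension applies.
The deadline is October 5, 1994; from October 5, 1994 to October 31, 1994 is 26 days.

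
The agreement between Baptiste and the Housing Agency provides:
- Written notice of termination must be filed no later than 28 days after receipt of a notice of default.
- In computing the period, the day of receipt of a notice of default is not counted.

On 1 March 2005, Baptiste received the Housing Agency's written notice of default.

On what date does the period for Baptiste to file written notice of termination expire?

28 days after 1 March 2005 is March 29, 2005.

March 29, 2005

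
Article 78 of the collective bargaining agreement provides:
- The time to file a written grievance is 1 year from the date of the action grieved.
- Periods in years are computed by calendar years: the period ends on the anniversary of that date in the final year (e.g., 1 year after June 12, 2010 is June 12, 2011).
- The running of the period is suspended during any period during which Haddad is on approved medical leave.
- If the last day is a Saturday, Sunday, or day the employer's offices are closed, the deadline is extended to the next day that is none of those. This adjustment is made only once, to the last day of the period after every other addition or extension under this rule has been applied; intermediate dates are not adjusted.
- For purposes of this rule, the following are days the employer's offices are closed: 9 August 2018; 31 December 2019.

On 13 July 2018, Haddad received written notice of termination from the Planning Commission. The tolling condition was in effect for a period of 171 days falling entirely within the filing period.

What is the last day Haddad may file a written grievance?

January 1, 2020

1 year after 13 July 2018 is July 13, 2019.
Tolling adds 171 days: July 13, 2019 + 171 days = December 31, 2019.
December 31, 2019 is a listed holiday. The next qualifying day is January 1, 2020.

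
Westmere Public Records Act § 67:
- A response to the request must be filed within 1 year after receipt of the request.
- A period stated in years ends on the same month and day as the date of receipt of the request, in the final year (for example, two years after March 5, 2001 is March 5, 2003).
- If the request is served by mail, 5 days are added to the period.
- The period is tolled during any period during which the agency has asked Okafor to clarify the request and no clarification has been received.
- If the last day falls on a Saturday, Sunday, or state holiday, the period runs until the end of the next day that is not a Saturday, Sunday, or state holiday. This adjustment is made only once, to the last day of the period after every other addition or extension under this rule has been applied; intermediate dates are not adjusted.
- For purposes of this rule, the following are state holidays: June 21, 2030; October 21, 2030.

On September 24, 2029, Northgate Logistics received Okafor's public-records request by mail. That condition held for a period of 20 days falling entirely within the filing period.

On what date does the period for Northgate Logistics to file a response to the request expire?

October 22, 2030

1 year after September 24, 2029 is September 24, 2030.
Service was by mail, adding 5 days: September 24, 2030 + 5 days = September 29, 2030.
Tolling adds 20 days: September 29, 2030 + 20 days = October 19, 2030.
October 19, 2030 is Saturday; October 20, 2030 is Sunday; October 21, 2030 is a listed holiday. The next qualifying day is October 22, 2030.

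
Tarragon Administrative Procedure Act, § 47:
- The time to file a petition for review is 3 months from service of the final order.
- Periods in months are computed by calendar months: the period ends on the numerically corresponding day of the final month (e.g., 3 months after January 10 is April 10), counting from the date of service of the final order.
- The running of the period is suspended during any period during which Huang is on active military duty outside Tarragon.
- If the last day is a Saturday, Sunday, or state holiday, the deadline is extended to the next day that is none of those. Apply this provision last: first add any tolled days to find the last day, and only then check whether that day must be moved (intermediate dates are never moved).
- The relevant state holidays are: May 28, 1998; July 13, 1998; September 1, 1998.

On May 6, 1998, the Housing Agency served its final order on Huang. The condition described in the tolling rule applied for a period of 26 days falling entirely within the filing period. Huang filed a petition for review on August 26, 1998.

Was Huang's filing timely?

Yes

3 months after May 6, 1998 is August 6, 1998.
Tolling adds 26 days: August 6, 1998 + 26 days = September 1, 1998.
September 1, 1998 is a listed holiday. The next qualifying day is September 2, 1998.
The deadline is September 2, 1998; the filing on August 26, 1998 is on or before that date.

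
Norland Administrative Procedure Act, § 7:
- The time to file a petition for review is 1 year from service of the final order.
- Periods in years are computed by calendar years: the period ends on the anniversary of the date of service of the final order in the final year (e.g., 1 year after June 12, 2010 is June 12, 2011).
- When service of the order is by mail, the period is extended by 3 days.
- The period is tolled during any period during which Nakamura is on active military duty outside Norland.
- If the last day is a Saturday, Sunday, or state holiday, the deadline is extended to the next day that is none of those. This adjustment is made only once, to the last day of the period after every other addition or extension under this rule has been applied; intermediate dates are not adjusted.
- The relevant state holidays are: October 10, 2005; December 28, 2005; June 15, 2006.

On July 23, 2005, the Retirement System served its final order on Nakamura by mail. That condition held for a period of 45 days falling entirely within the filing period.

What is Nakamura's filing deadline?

1 year after July 23, 2005 is July 23, 2006.
Service was by mail, adding 3 days: July 23, 2006 + 3 days = July 26, 2006.
Tolling adds 45 days: July 26, 2006 + 45 days = September 9, 2006.
September 9, 2006 is Saturday; September 10, 2006 is Sunday. The next qualifying day is September 11, 2006.

September 11, 2006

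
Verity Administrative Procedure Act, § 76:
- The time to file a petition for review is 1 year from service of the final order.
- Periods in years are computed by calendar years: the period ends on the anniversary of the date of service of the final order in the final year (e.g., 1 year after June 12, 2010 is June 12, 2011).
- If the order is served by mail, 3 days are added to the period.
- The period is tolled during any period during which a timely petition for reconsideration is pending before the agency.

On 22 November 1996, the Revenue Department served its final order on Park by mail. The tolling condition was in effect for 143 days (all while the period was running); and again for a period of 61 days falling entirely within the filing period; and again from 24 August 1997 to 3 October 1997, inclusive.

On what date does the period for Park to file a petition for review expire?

1 year after 22 November 1996 is November 22, 1997.
Service was by mail, adding 3 days: November 22, 1997 + 3 days = November 25, 1997.
Tolling adds 143 days: November 25, 1997 + 143 days = April 17, 1998.
Tolling adds 61 days: April 17, 1998 + 61 days = June 17, 1998.
From August 24, 1997 through October 3, 1997 inclusive is 41 days; tolling adds 41 days: June 17, 1998 + 41 days = July 28, 1998.

July 28, 1998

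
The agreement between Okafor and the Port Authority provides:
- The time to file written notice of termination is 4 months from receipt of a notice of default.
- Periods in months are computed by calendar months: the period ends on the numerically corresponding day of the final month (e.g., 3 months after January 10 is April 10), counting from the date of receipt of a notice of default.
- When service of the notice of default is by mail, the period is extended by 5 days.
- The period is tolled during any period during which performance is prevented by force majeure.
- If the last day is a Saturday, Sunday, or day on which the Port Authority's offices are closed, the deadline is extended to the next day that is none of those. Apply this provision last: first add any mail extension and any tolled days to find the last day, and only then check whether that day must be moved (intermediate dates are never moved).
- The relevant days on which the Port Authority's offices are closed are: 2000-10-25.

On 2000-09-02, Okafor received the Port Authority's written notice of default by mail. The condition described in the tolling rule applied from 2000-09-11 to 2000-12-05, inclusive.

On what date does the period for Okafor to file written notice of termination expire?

April 3, 2001

4 months after 2000-09-02 is January 2, 2001.
Service was by mail, adding 5 days: January 2, 2001 + 5 days = January 7, 2001.
From September 11, 2000 through December 5, 2000 inclusive is 86 days; tolling adds 86 days: January 7, 2001 + 86 days = April 3, 2001.
April 3, 2001 is a Tuesday and not a day on which the Port Authority's offices are closed, so no extension applies.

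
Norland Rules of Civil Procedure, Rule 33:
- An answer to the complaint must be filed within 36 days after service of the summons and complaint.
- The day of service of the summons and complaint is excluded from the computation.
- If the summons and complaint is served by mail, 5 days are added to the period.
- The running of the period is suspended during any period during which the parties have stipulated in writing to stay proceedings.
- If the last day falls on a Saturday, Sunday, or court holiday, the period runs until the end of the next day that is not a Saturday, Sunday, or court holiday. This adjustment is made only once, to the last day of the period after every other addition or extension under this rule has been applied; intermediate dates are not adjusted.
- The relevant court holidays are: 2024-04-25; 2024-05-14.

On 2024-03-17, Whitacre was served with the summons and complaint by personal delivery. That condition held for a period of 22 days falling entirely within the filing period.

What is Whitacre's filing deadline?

36 days after 2024-03-17 is April 22, 2024.
Service was not by mail, so no mail extension applies.
Tolling adds 22 days: April 22, 2024 + 22 days = May 14, 2024.
May 14, 2024 is a listed holiday. The next qualifying day is May 15, 2024.

May 15, 2024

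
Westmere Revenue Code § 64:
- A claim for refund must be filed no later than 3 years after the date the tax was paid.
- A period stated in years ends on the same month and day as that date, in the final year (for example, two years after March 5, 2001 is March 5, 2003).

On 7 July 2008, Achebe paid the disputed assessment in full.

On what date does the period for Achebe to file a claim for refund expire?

July 7, 2011

3 years after 7 July 2008 is July 7, 2011.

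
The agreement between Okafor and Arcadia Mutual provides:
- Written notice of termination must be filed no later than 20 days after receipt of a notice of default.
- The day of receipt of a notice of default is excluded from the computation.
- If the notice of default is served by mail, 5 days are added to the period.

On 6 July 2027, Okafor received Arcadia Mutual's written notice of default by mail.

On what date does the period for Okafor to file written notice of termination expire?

20 days after 6 July 2027 is July 26, 2027.
Service was by mail, adding 5 days: July 26, 2027 + 5 days = July 31, 2027.

July 31, 2027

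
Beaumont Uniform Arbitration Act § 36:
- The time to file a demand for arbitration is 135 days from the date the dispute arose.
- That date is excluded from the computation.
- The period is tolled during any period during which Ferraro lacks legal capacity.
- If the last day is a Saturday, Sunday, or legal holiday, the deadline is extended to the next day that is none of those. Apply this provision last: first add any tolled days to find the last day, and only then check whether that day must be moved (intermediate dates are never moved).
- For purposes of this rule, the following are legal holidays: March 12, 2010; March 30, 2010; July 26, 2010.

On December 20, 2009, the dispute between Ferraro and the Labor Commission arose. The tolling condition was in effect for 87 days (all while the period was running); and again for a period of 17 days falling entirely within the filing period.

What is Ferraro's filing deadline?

August 16, 2010

135 days after December 20, 2009 is May 4, 2010.
Tolling adds 87 days: May 4, 2010 + 87 days = July 30, 2010.
Tolling adds 17 days: July 30, 2010 + 17 days = August 16, 2010.
August 16, 2010 is a Monday and not a legal holiday, so no extension applies.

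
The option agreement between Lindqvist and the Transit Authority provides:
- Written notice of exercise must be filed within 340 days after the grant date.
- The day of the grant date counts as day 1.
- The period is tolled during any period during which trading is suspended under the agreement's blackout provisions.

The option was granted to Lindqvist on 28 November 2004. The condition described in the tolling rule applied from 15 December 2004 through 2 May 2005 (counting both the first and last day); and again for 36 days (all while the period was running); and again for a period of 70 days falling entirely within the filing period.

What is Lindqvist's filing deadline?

July 5, 2006

Counting 28 November 2004 as day 1, day 340 is November 2, 2005.
From December 15, 2004 through May 2, 2005 inclusive is 139 days; tolling adds 139 days: November 2, 2005 + 139 days = March 21, 2006.
Tolling adds 36 days: March 21, 2006 + 36 days = April 26, 2006.
Tolling adds 70 days: April 26, 2006 + 70 days = July 5, 2006.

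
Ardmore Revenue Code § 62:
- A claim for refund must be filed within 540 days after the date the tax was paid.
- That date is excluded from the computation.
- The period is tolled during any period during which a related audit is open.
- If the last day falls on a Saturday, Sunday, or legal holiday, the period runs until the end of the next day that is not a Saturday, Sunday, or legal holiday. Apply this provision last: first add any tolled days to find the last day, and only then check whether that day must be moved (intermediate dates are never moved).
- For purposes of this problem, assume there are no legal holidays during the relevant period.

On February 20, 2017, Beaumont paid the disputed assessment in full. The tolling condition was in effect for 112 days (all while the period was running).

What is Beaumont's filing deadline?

December 4, 2018

540 days after February 20, 2017 is August 14, 2018.
Tolling adds 112 days: August 14, 2018 + 112 days = December 4, 2018.
December 4, 2018 is a Tuesday and not a legal holiday, so no extension applies.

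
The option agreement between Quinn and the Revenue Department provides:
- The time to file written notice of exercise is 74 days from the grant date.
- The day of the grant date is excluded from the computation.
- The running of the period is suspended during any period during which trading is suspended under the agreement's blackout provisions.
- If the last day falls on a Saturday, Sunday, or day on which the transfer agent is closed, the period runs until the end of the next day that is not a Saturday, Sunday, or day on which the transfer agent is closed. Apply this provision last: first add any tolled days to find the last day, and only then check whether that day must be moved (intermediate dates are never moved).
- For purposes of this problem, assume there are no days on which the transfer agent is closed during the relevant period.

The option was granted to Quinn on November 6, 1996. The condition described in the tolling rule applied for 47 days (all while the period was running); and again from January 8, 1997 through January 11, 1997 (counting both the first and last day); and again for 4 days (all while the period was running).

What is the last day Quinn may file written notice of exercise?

74 days after November 6, 1996 is January 19, 1997.
Tolling adds 47 days: January 19, 1997 + 47 days = March 7, 1997.
From January 8, 1997 through January 11, 1997 inclusive is 4 days; tolling adds 4 days: March 7, 1997 + 4 days = March 11, 1997.
Tolling adds 4 days: March 11, 1997 + 4 days = March 15, 1997.
March 15, 1997 is Saturday; March 16, 1997 is Sunday. The next qualifying day is March 17, 1997.

March 17, 1997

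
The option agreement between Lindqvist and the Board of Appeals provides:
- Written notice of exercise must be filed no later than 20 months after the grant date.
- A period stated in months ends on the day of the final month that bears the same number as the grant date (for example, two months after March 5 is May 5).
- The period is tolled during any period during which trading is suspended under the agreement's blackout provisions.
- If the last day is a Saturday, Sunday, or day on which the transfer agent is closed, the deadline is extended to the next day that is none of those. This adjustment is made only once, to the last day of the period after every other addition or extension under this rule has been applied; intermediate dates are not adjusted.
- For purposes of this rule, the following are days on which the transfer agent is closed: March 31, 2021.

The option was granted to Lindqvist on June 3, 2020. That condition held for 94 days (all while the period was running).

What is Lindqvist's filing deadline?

20 months after June 3, 2020 is February 3, 2022.
Tolling adds 94 days: February 3, 2022 + 94 days = May 8, 2022.
May 8, 2022 is Sunday. The next qualifying day is May 9, 2022.

May 9, 2022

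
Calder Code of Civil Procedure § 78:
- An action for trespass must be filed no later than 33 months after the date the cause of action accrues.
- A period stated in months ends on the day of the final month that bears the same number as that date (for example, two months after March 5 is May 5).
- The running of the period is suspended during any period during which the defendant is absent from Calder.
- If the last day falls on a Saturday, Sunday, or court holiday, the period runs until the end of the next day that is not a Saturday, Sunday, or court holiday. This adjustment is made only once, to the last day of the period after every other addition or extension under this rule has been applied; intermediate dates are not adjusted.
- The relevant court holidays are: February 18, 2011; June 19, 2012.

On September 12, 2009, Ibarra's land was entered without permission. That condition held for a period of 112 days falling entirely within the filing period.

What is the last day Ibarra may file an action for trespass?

33 months after September 12, 2009 is June 12, 2012.
Tolling adds 112 days: June 12, 2012 + 112 days = October 2, 2012.
October 2, 2012 is a Tuesday and not a court holiday, so no extension applies.

October 2, 2012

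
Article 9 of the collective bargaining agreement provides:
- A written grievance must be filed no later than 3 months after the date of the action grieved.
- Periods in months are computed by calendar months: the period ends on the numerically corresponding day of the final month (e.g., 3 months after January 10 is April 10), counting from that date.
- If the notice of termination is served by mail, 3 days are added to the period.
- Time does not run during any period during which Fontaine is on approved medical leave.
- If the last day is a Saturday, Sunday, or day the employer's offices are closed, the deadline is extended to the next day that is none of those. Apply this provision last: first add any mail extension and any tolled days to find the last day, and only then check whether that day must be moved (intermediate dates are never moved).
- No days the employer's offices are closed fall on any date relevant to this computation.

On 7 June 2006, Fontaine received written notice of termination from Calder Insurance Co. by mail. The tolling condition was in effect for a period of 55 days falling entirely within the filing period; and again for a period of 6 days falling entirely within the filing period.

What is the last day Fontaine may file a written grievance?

November 10, 2006

3 months after 7 June 2006 is September 7, 2006.
Service was by mail, adding 3 days: September 7, 2006 + 3 days = September 10, 2006.
Tolling adds 55 days: September 10, 2006 + 55 days = November 4, 2006.
Tolling adds 6 days: November 4, 2006 + 6 days = November 10, 2006.
November 10, 2006 is a Friday and not a day the employer's offices are closed, so no extension applies.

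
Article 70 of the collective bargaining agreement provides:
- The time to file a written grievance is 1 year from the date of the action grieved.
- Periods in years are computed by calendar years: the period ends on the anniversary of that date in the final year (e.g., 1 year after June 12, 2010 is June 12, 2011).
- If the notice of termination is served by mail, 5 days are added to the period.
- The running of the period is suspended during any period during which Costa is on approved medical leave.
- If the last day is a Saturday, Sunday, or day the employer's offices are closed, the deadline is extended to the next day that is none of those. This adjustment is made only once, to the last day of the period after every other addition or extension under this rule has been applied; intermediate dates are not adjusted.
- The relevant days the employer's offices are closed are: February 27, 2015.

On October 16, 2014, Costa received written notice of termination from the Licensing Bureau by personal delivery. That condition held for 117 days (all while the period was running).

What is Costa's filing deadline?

1 year after October 16, 2014 is October 16, 2015.
Service was not by mail, so no mail extension applies.
Tolling adds 117 days: October 16, 2015 + 117 days = February 10, 2016.
February 10, 2016 is a Wednesday and not a day the employer's offices are closed, so no extension applies.

February 10, 2016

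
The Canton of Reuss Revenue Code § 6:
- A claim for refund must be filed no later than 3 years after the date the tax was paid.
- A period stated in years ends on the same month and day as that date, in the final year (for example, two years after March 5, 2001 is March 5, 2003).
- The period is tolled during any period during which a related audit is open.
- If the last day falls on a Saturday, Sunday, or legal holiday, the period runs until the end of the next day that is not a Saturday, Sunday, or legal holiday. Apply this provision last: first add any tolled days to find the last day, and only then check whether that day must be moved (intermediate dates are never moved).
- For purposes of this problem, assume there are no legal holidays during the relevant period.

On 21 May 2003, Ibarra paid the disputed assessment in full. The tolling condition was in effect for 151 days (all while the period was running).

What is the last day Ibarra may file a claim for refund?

October 19, 2006

3 years after 21 May 2003 is May 21, 2006.
Tolling adds 151 days: May 21, 2006 + 151 days = October 19, 2006.
October 19, 2006 is a Thursday and not a legal holiday, so no extension applies.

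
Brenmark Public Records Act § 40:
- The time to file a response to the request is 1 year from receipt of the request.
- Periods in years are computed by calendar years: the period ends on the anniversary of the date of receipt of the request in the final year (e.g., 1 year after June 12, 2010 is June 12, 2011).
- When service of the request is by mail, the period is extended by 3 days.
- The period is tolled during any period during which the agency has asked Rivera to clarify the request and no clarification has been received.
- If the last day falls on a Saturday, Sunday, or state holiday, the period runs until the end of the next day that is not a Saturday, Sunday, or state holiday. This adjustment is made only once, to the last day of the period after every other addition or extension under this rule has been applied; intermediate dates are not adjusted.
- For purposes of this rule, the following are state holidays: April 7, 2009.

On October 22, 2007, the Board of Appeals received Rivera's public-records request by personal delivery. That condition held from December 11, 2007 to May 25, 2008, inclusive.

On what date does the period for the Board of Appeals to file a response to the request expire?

April 8, 2009

1 year after October 22, 2007 is October 22, 2008.
Service was not by mail, so no mail extension applies.
From December 11, 2007 through May 25, 2008 inclusive is 167 days; tolling adds 167 days: October 22, 2008 + 167 days = April 7, 2009.
April 7, 2009 is a listed holiday. The next qualifying day is April 8, 2009.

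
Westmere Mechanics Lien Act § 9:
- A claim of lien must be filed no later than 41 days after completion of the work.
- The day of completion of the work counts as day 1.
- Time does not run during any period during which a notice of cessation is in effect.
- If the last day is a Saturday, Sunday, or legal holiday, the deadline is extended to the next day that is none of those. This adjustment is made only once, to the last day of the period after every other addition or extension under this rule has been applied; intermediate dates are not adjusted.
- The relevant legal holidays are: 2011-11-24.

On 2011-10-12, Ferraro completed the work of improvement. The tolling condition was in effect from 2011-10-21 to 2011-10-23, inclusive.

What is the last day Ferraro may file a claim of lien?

November 25, 2011

Counting 2011-10-12 as day 1, day 41 is November 21, 2011.
From October 21, 2011 through October 23, 2011 inclusive is 3 days; tolling adds 3 days: November 21, 2011 + 3 days = November 24, 2011.
November 24, 2011 is a listed holiday. The next qualifying day is November 25, 2011.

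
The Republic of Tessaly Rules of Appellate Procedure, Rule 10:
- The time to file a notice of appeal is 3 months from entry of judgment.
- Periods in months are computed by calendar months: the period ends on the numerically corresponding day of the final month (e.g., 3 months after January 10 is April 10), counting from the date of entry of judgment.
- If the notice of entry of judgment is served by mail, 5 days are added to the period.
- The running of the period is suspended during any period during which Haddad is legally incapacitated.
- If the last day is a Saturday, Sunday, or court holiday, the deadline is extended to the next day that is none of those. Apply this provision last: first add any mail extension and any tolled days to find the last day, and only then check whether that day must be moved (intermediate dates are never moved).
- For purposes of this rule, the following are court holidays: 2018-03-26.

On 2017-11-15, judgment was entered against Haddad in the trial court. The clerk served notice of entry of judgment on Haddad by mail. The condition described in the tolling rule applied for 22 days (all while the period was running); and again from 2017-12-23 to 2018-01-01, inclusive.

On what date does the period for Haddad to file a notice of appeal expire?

3 months after 2017-11-15 is February 15, 2018.
Service was by mail, adding 5 days: February 15, 2018 + 5 days = February 20, 2018.
Tolling adds 22 days: February 20, 2018 + 22 days = March 14, 2018.
From December 23, 2017 through January 1, 2018 inclusive is 10 days; tolling adds 10 days: March 14, 2018 + 10 days = March 24, 2018.
March 24, 2018 is Saturday; March 25, 2018 is Sunday; March 26, 2018 is a listed holiday. The next qualifying day is March 27, 2018.

March 27, 2018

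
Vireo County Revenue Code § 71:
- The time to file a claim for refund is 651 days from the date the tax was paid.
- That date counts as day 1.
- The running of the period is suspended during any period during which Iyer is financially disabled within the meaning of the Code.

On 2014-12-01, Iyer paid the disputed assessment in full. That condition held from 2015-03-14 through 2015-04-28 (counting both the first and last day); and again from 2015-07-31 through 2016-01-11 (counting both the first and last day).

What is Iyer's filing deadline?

Counting 2014-12-01 as day 1, day 651 is September 11, 2016.
From March 14, 2015 through April 28, 2015 inclusive is 46 days; tolling adds 46 days: September 11, 2016 + 46 days = October 27, 2016.
From July 31, 2015 through January 11, 2016 inclusive is 165 days; tolling adds 165 days: October 27, 2016 + 165 days = April 10, 2017.

April 10, 2017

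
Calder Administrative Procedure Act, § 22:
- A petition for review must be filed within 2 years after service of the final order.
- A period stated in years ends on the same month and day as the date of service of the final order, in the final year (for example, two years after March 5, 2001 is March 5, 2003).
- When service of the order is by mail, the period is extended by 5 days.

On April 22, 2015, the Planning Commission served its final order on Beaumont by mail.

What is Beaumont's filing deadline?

April 27, 2017

2 years after April 22, 2015 is April 22, 2017.
Service was by mail, adding 5 days: April 22, 2017 + 5 days = April 27, 2017.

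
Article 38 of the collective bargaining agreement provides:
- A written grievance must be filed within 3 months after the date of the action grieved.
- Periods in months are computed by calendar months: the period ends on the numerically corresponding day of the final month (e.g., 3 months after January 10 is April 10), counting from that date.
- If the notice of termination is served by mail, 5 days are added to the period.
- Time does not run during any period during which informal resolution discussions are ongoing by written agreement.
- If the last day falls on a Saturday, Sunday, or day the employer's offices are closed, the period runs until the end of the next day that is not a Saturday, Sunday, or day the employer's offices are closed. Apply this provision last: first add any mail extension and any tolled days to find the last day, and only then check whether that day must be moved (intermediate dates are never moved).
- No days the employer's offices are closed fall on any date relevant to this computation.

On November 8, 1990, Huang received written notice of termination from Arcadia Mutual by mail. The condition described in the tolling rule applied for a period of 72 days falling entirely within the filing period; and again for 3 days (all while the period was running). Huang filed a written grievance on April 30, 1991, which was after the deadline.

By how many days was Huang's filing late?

3 months after November 8, 1990 is February 8, 1991.
Service was by mail, adding 5 days: February 8, 1991 + 5 days = February 13, 1991.
Tolling adds 72 days: February 13, 1991 + 72 days = April 26, 1991.
Tolling adds 3 days: April 26, 1991 + 3 days = April 29, 1991.
April 29, 1991 is a Monday and not a day the employer's offices are closed, so no extension applies.
The deadline is April 29, 1991; from April 29, 1991 to April 30, 1991 is 1 days.

1 day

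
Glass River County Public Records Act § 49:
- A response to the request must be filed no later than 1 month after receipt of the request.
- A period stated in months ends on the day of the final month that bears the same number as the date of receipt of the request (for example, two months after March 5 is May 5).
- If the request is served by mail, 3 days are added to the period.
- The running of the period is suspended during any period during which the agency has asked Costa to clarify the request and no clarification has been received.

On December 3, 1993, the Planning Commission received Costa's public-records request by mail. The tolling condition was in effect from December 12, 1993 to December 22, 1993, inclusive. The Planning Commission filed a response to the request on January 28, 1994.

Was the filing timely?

No

1 month after December 3, 1993 is January 3, 1994.
Service was by mail, adding 3 days: January 3, 1994 + 3 days = January 6, 1994.
From December 12, 1993 through December 22, 1993 inclusive is 11 days; tolling adds 11 days: January 6, 1994 + 11 days = January 17, 1994.
The deadline is January 17, 1994; the filing on January 28, 1994 is after that date.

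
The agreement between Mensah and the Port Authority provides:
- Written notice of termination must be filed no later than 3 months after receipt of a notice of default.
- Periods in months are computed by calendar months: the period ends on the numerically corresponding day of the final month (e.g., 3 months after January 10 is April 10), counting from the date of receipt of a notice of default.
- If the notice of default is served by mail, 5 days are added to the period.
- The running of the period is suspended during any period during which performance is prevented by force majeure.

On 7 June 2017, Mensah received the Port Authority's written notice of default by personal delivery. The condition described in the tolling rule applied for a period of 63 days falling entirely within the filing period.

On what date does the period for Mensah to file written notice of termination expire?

November 9, 2017

3 months after 7 June 2017 is September 7, 2017.
Service was not by mail, so no mail extension applies.
Tolling adds 63 days: September 7, 2017 + 63 days = November 9, 2017.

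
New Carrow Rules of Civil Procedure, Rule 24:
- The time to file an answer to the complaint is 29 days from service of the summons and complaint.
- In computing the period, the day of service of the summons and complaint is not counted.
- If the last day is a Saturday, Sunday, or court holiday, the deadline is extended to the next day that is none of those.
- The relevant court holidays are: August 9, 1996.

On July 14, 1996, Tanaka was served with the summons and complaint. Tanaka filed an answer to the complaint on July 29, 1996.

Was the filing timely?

Yes

29 days after July 14, 1996 is August 12, 1996.
August 12, 1996 is a Monday and not a court holiday, so no extension applies.
The deadline is August 12, 1996; the filing on July 29, 1996 is on or before that date.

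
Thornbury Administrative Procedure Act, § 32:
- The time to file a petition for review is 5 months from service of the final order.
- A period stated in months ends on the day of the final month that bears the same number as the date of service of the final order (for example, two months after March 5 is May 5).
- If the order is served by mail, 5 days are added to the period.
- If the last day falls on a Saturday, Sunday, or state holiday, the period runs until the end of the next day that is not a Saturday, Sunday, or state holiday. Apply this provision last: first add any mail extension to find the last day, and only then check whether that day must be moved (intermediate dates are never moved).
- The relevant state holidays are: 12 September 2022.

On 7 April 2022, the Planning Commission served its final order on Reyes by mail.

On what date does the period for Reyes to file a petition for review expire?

5 months after 7 April 2022 is September 7, 2022.
Service was by mail, adding 5 days: September 7, 2022 + 5 days = September 12, 2022.
September 12, 2022 is a listed holiday. The next qualifying day is September 13, 2022.

September 13, 2022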